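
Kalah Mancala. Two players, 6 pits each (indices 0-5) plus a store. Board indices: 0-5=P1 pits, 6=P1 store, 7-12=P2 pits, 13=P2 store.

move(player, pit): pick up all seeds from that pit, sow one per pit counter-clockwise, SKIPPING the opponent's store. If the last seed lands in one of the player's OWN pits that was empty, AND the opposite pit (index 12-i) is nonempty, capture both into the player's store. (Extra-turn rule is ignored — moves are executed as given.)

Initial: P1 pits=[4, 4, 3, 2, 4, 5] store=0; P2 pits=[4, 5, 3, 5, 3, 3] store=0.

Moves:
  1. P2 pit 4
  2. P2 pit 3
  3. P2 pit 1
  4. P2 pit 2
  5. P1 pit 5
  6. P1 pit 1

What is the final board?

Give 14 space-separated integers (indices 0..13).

Answer: 6 0 4 3 5 1 2 5 1 1 3 3 7 4

Derivation:
Move 1: P2 pit4 -> P1=[5,4,3,2,4,5](0) P2=[4,5,3,5,0,4](1)
Move 2: P2 pit3 -> P1=[6,5,3,2,4,5](0) P2=[4,5,3,0,1,5](2)
Move 3: P2 pit1 -> P1=[6,5,3,2,4,5](0) P2=[4,0,4,1,2,6](3)
Move 4: P2 pit2 -> P1=[6,5,3,2,4,5](0) P2=[4,0,0,2,3,7](4)
Move 5: P1 pit5 -> P1=[6,5,3,2,4,0](1) P2=[5,1,1,3,3,7](4)
Move 6: P1 pit1 -> P1=[6,0,4,3,5,1](2) P2=[5,1,1,3,3,7](4)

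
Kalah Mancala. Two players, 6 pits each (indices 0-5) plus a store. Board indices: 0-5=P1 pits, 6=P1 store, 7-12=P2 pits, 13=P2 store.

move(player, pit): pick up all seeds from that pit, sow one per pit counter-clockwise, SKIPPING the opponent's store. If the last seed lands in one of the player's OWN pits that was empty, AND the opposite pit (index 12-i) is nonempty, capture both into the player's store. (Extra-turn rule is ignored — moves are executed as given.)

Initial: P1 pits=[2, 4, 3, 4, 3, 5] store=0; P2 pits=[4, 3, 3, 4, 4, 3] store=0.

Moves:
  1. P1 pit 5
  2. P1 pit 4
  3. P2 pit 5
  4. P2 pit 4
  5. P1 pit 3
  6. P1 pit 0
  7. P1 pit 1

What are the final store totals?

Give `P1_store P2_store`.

Answer: 4 2

Derivation:
Move 1: P1 pit5 -> P1=[2,4,3,4,3,0](1) P2=[5,4,4,5,4,3](0)
Move 2: P1 pit4 -> P1=[2,4,3,4,0,1](2) P2=[6,4,4,5,4,3](0)
Move 3: P2 pit5 -> P1=[3,5,3,4,0,1](2) P2=[6,4,4,5,4,0](1)
Move 4: P2 pit4 -> P1=[4,6,3,4,0,1](2) P2=[6,4,4,5,0,1](2)
Move 5: P1 pit3 -> P1=[4,6,3,0,1,2](3) P2=[7,4,4,5,0,1](2)
Move 6: P1 pit0 -> P1=[0,7,4,1,2,2](3) P2=[7,4,4,5,0,1](2)
Move 7: P1 pit1 -> P1=[0,0,5,2,3,3](4) P2=[8,5,4,5,0,1](2)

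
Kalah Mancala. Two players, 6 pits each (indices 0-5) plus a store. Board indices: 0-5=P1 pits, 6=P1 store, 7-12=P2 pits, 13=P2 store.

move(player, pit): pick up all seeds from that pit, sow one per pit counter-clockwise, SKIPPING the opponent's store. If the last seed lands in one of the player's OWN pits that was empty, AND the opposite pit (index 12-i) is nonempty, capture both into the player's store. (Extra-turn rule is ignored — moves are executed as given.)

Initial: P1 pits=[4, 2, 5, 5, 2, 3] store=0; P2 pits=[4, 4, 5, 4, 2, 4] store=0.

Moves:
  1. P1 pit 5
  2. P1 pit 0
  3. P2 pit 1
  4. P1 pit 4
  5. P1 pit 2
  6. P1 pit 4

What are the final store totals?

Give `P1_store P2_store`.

Answer: 3 1

Derivation:
Move 1: P1 pit5 -> P1=[4,2,5,5,2,0](1) P2=[5,5,5,4,2,4](0)
Move 2: P1 pit0 -> P1=[0,3,6,6,3,0](1) P2=[5,5,5,4,2,4](0)
Move 3: P2 pit1 -> P1=[0,3,6,6,3,0](1) P2=[5,0,6,5,3,5](1)
Move 4: P1 pit4 -> P1=[0,3,6,6,0,1](2) P2=[6,0,6,5,3,5](1)
Move 5: P1 pit2 -> P1=[0,3,0,7,1,2](3) P2=[7,1,6,5,3,5](1)
Move 6: P1 pit4 -> P1=[0,3,0,7,0,3](3) P2=[7,1,6,5,3,5](1)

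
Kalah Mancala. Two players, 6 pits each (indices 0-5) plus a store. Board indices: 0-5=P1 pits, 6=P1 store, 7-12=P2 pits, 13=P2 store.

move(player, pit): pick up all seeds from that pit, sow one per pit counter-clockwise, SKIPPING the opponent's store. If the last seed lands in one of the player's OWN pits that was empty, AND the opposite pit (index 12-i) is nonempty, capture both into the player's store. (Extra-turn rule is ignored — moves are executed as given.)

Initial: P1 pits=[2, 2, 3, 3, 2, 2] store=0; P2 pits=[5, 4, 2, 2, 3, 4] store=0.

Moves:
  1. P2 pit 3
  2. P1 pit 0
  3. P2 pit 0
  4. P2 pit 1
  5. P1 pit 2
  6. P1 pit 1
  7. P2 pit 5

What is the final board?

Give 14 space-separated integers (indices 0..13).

Move 1: P2 pit3 -> P1=[2,2,3,3,2,2](0) P2=[5,4,2,0,4,5](0)
Move 2: P1 pit0 -> P1=[0,3,4,3,2,2](0) P2=[5,4,2,0,4,5](0)
Move 3: P2 pit0 -> P1=[0,3,4,3,2,2](0) P2=[0,5,3,1,5,6](0)
Move 4: P2 pit1 -> P1=[0,3,4,3,2,2](0) P2=[0,0,4,2,6,7](1)
Move 5: P1 pit2 -> P1=[0,3,0,4,3,3](1) P2=[0,0,4,2,6,7](1)
Move 6: P1 pit1 -> P1=[0,0,1,5,4,3](1) P2=[0,0,4,2,6,7](1)
Move 7: P2 pit5 -> P1=[1,1,2,6,5,4](1) P2=[0,0,4,2,6,0](2)

Answer: 1 1 2 6 5 4 1 0 0 4 2 6 0 2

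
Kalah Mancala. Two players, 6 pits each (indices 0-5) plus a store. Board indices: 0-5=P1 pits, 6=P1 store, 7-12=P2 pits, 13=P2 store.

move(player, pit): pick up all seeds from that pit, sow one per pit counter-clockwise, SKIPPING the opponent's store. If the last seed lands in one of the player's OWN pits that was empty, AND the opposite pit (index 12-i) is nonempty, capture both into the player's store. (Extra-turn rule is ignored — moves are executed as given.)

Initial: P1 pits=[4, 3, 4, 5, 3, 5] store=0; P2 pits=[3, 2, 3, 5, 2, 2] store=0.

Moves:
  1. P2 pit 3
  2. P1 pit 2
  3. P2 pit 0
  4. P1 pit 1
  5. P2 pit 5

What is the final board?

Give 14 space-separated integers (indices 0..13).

Move 1: P2 pit3 -> P1=[5,4,4,5,3,5](0) P2=[3,2,3,0,3,3](1)
Move 2: P1 pit2 -> P1=[5,4,0,6,4,6](1) P2=[3,2,3,0,3,3](1)
Move 3: P2 pit0 -> P1=[5,4,0,6,4,6](1) P2=[0,3,4,1,3,3](1)
Move 4: P1 pit1 -> P1=[5,0,1,7,5,7](1) P2=[0,3,4,1,3,3](1)
Move 5: P2 pit5 -> P1=[6,1,1,7,5,7](1) P2=[0,3,4,1,3,0](2)

Answer: 6 1 1 7 5 7 1 0 3 4 1 3 0 2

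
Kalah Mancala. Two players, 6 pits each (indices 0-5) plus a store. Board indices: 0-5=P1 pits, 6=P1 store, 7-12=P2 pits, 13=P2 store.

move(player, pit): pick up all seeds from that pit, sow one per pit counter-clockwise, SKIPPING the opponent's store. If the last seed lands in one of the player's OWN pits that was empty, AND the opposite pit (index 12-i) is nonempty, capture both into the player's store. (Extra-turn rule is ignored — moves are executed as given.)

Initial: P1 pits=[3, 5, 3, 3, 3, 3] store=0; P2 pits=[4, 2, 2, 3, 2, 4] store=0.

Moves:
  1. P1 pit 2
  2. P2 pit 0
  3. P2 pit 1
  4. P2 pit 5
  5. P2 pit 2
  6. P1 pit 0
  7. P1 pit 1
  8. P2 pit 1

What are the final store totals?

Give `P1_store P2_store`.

Answer: 1 9

Derivation:
Move 1: P1 pit2 -> P1=[3,5,0,4,4,4](0) P2=[4,2,2,3,2,4](0)
Move 2: P2 pit0 -> P1=[3,5,0,4,4,4](0) P2=[0,3,3,4,3,4](0)
Move 3: P2 pit1 -> P1=[3,5,0,4,4,4](0) P2=[0,0,4,5,4,4](0)
Move 4: P2 pit5 -> P1=[4,6,1,4,4,4](0) P2=[0,0,4,5,4,0](1)
Move 5: P2 pit2 -> P1=[4,6,1,4,4,4](0) P2=[0,0,0,6,5,1](2)
Move 6: P1 pit0 -> P1=[0,7,2,5,5,4](0) P2=[0,0,0,6,5,1](2)
Move 7: P1 pit1 -> P1=[0,0,3,6,6,5](1) P2=[1,1,0,6,5,1](2)
Move 8: P2 pit1 -> P1=[0,0,3,0,6,5](1) P2=[1,0,0,6,5,1](9)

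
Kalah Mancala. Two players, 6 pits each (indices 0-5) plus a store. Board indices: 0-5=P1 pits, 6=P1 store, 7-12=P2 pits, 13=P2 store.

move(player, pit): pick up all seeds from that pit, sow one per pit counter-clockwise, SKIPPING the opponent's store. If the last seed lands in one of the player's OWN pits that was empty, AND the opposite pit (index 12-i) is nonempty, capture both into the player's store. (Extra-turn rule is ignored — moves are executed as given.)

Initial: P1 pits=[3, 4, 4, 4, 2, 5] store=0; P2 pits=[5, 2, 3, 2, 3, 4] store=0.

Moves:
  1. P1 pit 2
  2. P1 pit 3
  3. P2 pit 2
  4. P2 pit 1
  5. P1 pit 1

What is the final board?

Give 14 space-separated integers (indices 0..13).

Move 1: P1 pit2 -> P1=[3,4,0,5,3,6](1) P2=[5,2,3,2,3,4](0)
Move 2: P1 pit3 -> P1=[3,4,0,0,4,7](2) P2=[6,3,3,2,3,4](0)
Move 3: P2 pit2 -> P1=[3,4,0,0,4,7](2) P2=[6,3,0,3,4,5](0)
Move 4: P2 pit1 -> P1=[3,4,0,0,4,7](2) P2=[6,0,1,4,5,5](0)
Move 5: P1 pit1 -> P1=[3,0,1,1,5,8](2) P2=[6,0,1,4,5,5](0)

Answer: 3 0 1 1 5 8 2 6 0 1 4 5 5 0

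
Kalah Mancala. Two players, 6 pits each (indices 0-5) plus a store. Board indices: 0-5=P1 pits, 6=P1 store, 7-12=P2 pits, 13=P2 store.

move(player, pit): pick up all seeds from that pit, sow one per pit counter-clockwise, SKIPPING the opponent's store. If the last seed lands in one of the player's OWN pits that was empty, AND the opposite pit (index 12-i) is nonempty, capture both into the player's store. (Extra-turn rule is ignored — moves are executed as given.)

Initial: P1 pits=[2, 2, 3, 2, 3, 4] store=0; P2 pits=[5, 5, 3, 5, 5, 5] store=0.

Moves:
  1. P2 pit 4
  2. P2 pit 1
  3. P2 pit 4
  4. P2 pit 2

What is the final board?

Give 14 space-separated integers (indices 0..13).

Answer: 3 3 4 2 3 4 0 5 0 0 7 1 9 3

Derivation:
Move 1: P2 pit4 -> P1=[3,3,4,2,3,4](0) P2=[5,5,3,5,0,6](1)
Move 2: P2 pit1 -> P1=[3,3,4,2,3,4](0) P2=[5,0,4,6,1,7](2)
Move 3: P2 pit4 -> P1=[3,3,4,2,3,4](0) P2=[5,0,4,6,0,8](2)
Move 4: P2 pit2 -> P1=[3,3,4,2,3,4](0) P2=[5,0,0,7,1,9](3)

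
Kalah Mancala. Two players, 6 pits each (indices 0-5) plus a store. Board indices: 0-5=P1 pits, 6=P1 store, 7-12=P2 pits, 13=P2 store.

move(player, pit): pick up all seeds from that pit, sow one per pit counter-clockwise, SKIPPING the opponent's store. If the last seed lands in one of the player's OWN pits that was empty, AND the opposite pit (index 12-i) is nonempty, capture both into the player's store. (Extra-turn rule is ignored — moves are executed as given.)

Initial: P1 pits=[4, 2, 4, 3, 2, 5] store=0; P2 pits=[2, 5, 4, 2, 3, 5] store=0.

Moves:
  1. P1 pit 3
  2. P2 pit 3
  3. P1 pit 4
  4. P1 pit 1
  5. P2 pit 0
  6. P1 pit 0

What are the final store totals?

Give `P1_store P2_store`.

Move 1: P1 pit3 -> P1=[4,2,4,0,3,6](1) P2=[2,5,4,2,3,5](0)
Move 2: P2 pit3 -> P1=[4,2,4,0,3,6](1) P2=[2,5,4,0,4,6](0)
Move 3: P1 pit4 -> P1=[4,2,4,0,0,7](2) P2=[3,5,4,0,4,6](0)
Move 4: P1 pit1 -> P1=[4,0,5,0,0,7](7) P2=[3,5,0,0,4,6](0)
Move 5: P2 pit0 -> P1=[4,0,0,0,0,7](7) P2=[0,6,1,0,4,6](6)
Move 6: P1 pit0 -> P1=[0,1,1,1,0,7](14) P2=[0,0,1,0,4,6](6)

Answer: 14 6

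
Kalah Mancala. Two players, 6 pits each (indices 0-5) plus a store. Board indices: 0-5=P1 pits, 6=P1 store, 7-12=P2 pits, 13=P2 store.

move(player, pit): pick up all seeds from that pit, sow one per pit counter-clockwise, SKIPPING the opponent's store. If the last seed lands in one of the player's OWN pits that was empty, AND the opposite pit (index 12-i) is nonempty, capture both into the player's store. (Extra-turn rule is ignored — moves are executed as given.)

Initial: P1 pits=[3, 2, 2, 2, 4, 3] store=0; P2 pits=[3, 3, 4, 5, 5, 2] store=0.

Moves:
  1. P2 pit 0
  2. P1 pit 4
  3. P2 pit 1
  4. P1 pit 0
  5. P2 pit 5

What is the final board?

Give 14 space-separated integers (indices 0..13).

Move 1: P2 pit0 -> P1=[3,2,2,2,4,3](0) P2=[0,4,5,6,5,2](0)
Move 2: P1 pit4 -> P1=[3,2,2,2,0,4](1) P2=[1,5,5,6,5,2](0)
Move 3: P2 pit1 -> P1=[3,2,2,2,0,4](1) P2=[1,0,6,7,6,3](1)
Move 4: P1 pit0 -> P1=[0,3,3,3,0,4](1) P2=[1,0,6,7,6,3](1)
Move 5: P2 pit5 -> P1=[1,4,3,3,0,4](1) P2=[1,0,6,7,6,0](2)

Answer: 1 4 3 3 0 4 1 1 0 6 7 6 0 2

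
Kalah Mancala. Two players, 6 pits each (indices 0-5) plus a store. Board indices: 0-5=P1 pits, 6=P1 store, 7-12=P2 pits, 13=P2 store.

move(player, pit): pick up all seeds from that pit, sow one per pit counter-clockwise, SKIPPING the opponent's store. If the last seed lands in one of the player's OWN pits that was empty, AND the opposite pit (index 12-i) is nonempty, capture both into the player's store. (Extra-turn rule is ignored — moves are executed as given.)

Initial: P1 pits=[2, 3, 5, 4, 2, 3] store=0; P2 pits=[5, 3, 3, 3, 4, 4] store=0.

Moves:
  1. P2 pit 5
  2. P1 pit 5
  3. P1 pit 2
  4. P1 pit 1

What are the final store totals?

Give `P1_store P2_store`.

Answer: 2 1

Derivation:
Move 1: P2 pit5 -> P1=[3,4,6,4,2,3](0) P2=[5,3,3,3,4,0](1)
Move 2: P1 pit5 -> P1=[3,4,6,4,2,0](1) P2=[6,4,3,3,4,0](1)
Move 3: P1 pit2 -> P1=[3,4,0,5,3,1](2) P2=[7,5,3,3,4,0](1)
Move 4: P1 pit1 -> P1=[3,0,1,6,4,2](2) P2=[7,5,3,3,4,0](1)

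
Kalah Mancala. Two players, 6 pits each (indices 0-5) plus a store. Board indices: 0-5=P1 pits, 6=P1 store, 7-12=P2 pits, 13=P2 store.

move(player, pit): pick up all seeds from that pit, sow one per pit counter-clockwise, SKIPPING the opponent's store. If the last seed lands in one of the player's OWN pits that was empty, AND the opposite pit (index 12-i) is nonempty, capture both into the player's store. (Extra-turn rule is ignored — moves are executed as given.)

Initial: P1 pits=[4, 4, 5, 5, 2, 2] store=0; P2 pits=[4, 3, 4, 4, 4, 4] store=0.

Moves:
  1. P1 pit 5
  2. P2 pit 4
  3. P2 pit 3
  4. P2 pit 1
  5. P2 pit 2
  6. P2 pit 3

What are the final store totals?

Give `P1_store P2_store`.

Move 1: P1 pit5 -> P1=[4,4,5,5,2,0](1) P2=[5,3,4,4,4,4](0)
Move 2: P2 pit4 -> P1=[5,5,5,5,2,0](1) P2=[5,3,4,4,0,5](1)
Move 3: P2 pit3 -> P1=[6,5,5,5,2,0](1) P2=[5,3,4,0,1,6](2)
Move 4: P2 pit1 -> P1=[6,5,5,5,2,0](1) P2=[5,0,5,1,2,6](2)
Move 5: P2 pit2 -> P1=[7,5,5,5,2,0](1) P2=[5,0,0,2,3,7](3)
Move 6: P2 pit3 -> P1=[7,5,5,5,2,0](1) P2=[5,0,0,0,4,8](3)

Answer: 1 3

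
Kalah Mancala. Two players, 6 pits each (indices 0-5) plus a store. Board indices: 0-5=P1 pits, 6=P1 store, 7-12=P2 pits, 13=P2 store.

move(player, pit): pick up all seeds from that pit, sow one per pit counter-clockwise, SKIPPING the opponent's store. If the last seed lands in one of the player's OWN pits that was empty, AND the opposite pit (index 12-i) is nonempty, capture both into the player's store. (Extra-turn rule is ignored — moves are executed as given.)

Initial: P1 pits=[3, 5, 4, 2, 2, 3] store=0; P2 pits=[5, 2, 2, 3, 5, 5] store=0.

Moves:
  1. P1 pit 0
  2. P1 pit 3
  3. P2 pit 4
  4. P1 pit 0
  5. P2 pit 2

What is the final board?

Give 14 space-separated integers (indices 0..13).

Answer: 0 0 6 0 3 4 1 5 2 0 4 0 6 10

Derivation:
Move 1: P1 pit0 -> P1=[0,6,5,3,2,3](0) P2=[5,2,2,3,5,5](0)
Move 2: P1 pit3 -> P1=[0,6,5,0,3,4](1) P2=[5,2,2,3,5,5](0)
Move 3: P2 pit4 -> P1=[1,7,6,0,3,4](1) P2=[5,2,2,3,0,6](1)
Move 4: P1 pit0 -> P1=[0,8,6,0,3,4](1) P2=[5,2,2,3,0,6](1)
Move 5: P2 pit2 -> P1=[0,0,6,0,3,4](1) P2=[5,2,0,4,0,6](10)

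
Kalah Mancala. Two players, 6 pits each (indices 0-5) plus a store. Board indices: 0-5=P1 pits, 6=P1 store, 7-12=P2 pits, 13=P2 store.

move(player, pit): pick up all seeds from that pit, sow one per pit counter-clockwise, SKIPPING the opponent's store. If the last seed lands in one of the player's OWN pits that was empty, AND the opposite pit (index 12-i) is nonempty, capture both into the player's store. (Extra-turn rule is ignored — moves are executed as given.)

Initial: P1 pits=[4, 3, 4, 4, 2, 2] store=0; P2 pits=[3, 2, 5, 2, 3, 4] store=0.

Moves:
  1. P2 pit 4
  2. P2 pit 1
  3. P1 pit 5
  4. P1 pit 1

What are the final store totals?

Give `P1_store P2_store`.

Answer: 1 1

Derivation:
Move 1: P2 pit4 -> P1=[5,3,4,4,2,2](0) P2=[3,2,5,2,0,5](1)
Move 2: P2 pit1 -> P1=[5,3,4,4,2,2](0) P2=[3,0,6,3,0,5](1)
Move 3: P1 pit5 -> P1=[5,3,4,4,2,0](1) P2=[4,0,6,3,0,5](1)
Move 4: P1 pit1 -> P1=[5,0,5,5,3,0](1) P2=[4,0,6,3,0,5](1)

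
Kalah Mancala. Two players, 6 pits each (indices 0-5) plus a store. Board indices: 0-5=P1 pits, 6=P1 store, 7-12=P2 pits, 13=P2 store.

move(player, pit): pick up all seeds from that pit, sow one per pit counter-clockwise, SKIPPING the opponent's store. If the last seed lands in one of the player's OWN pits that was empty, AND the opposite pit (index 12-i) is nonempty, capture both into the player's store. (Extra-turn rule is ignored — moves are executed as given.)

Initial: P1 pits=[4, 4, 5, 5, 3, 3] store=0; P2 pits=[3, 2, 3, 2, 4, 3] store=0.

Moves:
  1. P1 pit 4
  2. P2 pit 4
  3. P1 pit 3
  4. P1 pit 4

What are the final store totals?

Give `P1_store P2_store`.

Answer: 2 1

Derivation:
Move 1: P1 pit4 -> P1=[4,4,5,5,0,4](1) P2=[4,2,3,2,4,3](0)
Move 2: P2 pit4 -> P1=[5,5,5,5,0,4](1) P2=[4,2,3,2,0,4](1)
Move 3: P1 pit3 -> P1=[5,5,5,0,1,5](2) P2=[5,3,3,2,0,4](1)
Move 4: P1 pit4 -> P1=[5,5,5,0,0,6](2) P2=[5,3,3,2,0,4](1)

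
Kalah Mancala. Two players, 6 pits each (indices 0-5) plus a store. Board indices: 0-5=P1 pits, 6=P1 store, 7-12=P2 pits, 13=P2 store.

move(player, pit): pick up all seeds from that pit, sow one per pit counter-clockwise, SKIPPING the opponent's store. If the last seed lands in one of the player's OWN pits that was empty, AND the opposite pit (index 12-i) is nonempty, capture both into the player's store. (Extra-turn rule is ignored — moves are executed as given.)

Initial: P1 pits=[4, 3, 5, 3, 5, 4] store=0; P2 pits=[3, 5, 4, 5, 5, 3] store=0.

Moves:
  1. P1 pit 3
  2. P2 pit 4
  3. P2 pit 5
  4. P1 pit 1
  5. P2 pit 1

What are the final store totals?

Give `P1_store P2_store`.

Answer: 2 3

Derivation:
Move 1: P1 pit3 -> P1=[4,3,5,0,6,5](1) P2=[3,5,4,5,5,3](0)
Move 2: P2 pit4 -> P1=[5,4,6,0,6,5](1) P2=[3,5,4,5,0,4](1)
Move 3: P2 pit5 -> P1=[6,5,7,0,6,5](1) P2=[3,5,4,5,0,0](2)
Move 4: P1 pit1 -> P1=[6,0,8,1,7,6](2) P2=[3,5,4,5,0,0](2)
Move 5: P2 pit1 -> P1=[6,0,8,1,7,6](2) P2=[3,0,5,6,1,1](3)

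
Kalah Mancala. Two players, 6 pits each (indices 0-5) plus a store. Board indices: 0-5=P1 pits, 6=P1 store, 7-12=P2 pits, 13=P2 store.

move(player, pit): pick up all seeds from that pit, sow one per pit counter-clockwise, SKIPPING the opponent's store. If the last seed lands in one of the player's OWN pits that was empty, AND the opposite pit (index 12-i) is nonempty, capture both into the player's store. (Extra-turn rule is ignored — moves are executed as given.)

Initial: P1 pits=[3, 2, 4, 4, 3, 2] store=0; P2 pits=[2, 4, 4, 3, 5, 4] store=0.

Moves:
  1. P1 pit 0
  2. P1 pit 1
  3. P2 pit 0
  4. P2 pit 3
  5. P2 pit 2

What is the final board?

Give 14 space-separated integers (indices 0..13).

Answer: 1 0 6 6 4 2 0 0 5 0 1 7 6 2

Derivation:
Move 1: P1 pit0 -> P1=[0,3,5,5,3,2](0) P2=[2,4,4,3,5,4](0)
Move 2: P1 pit1 -> P1=[0,0,6,6,4,2](0) P2=[2,4,4,3,5,4](0)
Move 3: P2 pit0 -> P1=[0,0,6,6,4,2](0) P2=[0,5,5,3,5,4](0)
Move 4: P2 pit3 -> P1=[0,0,6,6,4,2](0) P2=[0,5,5,0,6,5](1)
Move 5: P2 pit2 -> P1=[1,0,6,6,4,2](0) P2=[0,5,0,1,7,6](2)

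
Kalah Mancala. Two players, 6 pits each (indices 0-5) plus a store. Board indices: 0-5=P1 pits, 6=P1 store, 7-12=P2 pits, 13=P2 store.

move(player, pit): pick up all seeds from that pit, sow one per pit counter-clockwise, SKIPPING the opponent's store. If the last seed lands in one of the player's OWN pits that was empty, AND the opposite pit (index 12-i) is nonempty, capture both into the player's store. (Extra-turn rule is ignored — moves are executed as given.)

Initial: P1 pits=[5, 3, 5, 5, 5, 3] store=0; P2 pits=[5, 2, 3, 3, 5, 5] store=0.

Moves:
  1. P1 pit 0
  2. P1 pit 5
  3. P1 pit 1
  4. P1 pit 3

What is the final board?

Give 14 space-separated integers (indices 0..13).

Move 1: P1 pit0 -> P1=[0,4,6,6,6,4](0) P2=[5,2,3,3,5,5](0)
Move 2: P1 pit5 -> P1=[0,4,6,6,6,0](1) P2=[6,3,4,3,5,5](0)
Move 3: P1 pit1 -> P1=[0,0,7,7,7,0](8) P2=[0,3,4,3,5,5](0)
Move 4: P1 pit3 -> P1=[0,0,7,0,8,1](9) P2=[1,4,5,4,5,5](0)

Answer: 0 0 7 0 8 1 9 1 4 5 4 5 5 0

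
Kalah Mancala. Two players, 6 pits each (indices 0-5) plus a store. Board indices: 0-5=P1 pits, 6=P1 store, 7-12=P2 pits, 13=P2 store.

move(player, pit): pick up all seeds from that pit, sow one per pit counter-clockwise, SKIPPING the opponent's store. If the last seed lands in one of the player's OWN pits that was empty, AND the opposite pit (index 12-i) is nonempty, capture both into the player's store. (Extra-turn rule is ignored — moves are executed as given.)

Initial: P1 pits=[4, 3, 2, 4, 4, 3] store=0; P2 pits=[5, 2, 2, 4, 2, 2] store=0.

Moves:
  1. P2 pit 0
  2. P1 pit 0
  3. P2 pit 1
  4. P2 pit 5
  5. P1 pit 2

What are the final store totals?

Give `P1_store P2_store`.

Move 1: P2 pit0 -> P1=[4,3,2,4,4,3](0) P2=[0,3,3,5,3,3](0)
Move 2: P1 pit0 -> P1=[0,4,3,5,5,3](0) P2=[0,3,3,5,3,3](0)
Move 3: P2 pit1 -> P1=[0,4,3,5,5,3](0) P2=[0,0,4,6,4,3](0)
Move 4: P2 pit5 -> P1=[1,5,3,5,5,3](0) P2=[0,0,4,6,4,0](1)
Move 5: P1 pit2 -> P1=[1,5,0,6,6,4](0) P2=[0,0,4,6,4,0](1)

Answer: 0 1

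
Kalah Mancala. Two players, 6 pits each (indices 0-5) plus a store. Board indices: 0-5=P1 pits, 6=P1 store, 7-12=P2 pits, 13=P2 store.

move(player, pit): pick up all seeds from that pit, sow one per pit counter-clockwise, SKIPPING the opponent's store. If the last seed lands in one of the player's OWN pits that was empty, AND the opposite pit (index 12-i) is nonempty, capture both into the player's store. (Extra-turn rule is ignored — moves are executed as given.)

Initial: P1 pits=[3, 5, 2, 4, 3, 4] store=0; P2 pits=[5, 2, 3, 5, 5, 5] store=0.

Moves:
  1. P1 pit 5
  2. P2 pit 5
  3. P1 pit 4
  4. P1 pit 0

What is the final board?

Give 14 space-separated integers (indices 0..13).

Move 1: P1 pit5 -> P1=[3,5,2,4,3,0](1) P2=[6,3,4,5,5,5](0)
Move 2: P2 pit5 -> P1=[4,6,3,5,3,0](1) P2=[6,3,4,5,5,0](1)
Move 3: P1 pit4 -> P1=[4,6,3,5,0,1](2) P2=[7,3,4,5,5,0](1)
Move 4: P1 pit0 -> P1=[0,7,4,6,0,1](6) P2=[7,0,4,5,5,0](1)

Answer: 0 7 4 6 0 1 6 7 0 4 5 5 0 1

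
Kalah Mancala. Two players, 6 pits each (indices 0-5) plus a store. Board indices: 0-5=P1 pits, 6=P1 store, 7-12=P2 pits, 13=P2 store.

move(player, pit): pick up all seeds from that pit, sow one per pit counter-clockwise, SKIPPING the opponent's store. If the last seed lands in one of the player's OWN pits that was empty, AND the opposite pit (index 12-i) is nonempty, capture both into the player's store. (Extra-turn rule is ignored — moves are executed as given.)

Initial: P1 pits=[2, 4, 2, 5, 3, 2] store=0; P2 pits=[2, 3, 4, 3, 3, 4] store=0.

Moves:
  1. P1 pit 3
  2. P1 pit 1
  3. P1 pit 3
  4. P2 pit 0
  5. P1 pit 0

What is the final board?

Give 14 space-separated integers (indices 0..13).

Move 1: P1 pit3 -> P1=[2,4,2,0,4,3](1) P2=[3,4,4,3,3,4](0)
Move 2: P1 pit1 -> P1=[2,0,3,1,5,4](1) P2=[3,4,4,3,3,4](0)
Move 3: P1 pit3 -> P1=[2,0,3,0,6,4](1) P2=[3,4,4,3,3,4](0)
Move 4: P2 pit0 -> P1=[2,0,3,0,6,4](1) P2=[0,5,5,4,3,4](0)
Move 5: P1 pit0 -> P1=[0,1,4,0,6,4](1) P2=[0,5,5,4,3,4](0)

Answer: 0 1 4 0 6 4 1 0 5 5 4 3 4 0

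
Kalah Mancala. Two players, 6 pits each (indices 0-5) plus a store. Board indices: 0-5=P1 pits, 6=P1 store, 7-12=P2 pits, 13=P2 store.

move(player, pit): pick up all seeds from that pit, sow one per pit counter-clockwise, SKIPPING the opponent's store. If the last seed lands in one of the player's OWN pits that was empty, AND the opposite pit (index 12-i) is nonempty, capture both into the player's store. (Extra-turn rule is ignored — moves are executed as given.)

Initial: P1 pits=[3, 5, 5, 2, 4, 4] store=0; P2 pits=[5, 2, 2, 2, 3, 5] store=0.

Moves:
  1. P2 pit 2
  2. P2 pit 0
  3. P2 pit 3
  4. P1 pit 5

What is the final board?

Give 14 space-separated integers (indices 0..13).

Move 1: P2 pit2 -> P1=[3,5,5,2,4,4](0) P2=[5,2,0,3,4,5](0)
Move 2: P2 pit0 -> P1=[3,5,5,2,4,4](0) P2=[0,3,1,4,5,6](0)
Move 3: P2 pit3 -> P1=[4,5,5,2,4,4](0) P2=[0,3,1,0,6,7](1)
Move 4: P1 pit5 -> P1=[4,5,5,2,4,0](1) P2=[1,4,2,0,6,7](1)

Answer: 4 5 5 2 4 0 1 1 4 2 0 6 7 1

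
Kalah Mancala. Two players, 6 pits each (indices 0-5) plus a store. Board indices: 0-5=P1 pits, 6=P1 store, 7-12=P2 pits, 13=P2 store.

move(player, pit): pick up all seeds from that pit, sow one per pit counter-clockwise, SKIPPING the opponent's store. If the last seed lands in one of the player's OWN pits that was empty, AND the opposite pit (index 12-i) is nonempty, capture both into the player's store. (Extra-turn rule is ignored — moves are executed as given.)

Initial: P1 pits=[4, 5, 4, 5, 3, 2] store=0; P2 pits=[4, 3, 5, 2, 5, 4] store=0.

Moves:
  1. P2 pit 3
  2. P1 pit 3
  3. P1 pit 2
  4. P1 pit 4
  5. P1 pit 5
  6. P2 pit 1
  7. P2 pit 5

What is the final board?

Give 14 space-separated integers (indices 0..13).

Answer: 6 6 1 2 1 0 4 7 0 8 2 7 0 2

Derivation:
Move 1: P2 pit3 -> P1=[4,5,4,5,3,2](0) P2=[4,3,5,0,6,5](0)
Move 2: P1 pit3 -> P1=[4,5,4,0,4,3](1) P2=[5,4,5,0,6,5](0)
Move 3: P1 pit2 -> P1=[4,5,0,1,5,4](2) P2=[5,4,5,0,6,5](0)
Move 4: P1 pit4 -> P1=[4,5,0,1,0,5](3) P2=[6,5,6,0,6,5](0)
Move 5: P1 pit5 -> P1=[4,5,0,1,0,0](4) P2=[7,6,7,1,6,5](0)
Move 6: P2 pit1 -> P1=[5,5,0,1,0,0](4) P2=[7,0,8,2,7,6](1)
Move 7: P2 pit5 -> P1=[6,6,1,2,1,0](4) P2=[7,0,8,2,7,0](2)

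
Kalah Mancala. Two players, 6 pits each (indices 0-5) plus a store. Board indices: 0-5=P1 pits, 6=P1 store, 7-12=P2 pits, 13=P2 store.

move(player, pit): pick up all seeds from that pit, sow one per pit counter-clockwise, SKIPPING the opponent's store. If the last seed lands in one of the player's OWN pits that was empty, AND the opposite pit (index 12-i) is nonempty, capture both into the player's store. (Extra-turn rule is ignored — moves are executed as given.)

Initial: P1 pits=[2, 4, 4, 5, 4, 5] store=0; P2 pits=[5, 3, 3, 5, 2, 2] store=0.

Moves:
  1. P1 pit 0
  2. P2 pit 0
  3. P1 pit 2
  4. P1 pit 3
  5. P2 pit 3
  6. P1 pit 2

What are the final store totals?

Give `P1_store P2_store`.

Answer: 8 1

Derivation:
Move 1: P1 pit0 -> P1=[0,5,5,5,4,5](0) P2=[5,3,3,5,2,2](0)
Move 2: P2 pit0 -> P1=[0,5,5,5,4,5](0) P2=[0,4,4,6,3,3](0)
Move 3: P1 pit2 -> P1=[0,5,0,6,5,6](1) P2=[1,4,4,6,3,3](0)
Move 4: P1 pit3 -> P1=[0,5,0,0,6,7](2) P2=[2,5,5,6,3,3](0)
Move 5: P2 pit3 -> P1=[1,6,1,0,6,7](2) P2=[2,5,5,0,4,4](1)
Move 6: P1 pit2 -> P1=[1,6,0,0,6,7](8) P2=[2,5,0,0,4,4](1)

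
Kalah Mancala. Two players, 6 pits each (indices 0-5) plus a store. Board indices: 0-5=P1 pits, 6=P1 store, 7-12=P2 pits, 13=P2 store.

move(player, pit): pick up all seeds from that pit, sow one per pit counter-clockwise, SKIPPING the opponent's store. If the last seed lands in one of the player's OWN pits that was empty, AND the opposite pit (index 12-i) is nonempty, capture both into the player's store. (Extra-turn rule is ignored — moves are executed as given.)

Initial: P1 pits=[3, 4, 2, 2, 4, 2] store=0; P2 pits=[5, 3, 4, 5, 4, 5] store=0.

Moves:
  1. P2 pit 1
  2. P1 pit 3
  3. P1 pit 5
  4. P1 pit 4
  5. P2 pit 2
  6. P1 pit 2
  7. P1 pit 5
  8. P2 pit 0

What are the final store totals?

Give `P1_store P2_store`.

Move 1: P2 pit1 -> P1=[3,4,2,2,4,2](0) P2=[5,0,5,6,5,5](0)
Move 2: P1 pit3 -> P1=[3,4,2,0,5,3](0) P2=[5,0,5,6,5,5](0)
Move 3: P1 pit5 -> P1=[3,4,2,0,5,0](1) P2=[6,1,5,6,5,5](0)
Move 4: P1 pit4 -> P1=[3,4,2,0,0,1](2) P2=[7,2,6,6,5,5](0)
Move 5: P2 pit2 -> P1=[4,5,2,0,0,1](2) P2=[7,2,0,7,6,6](1)
Move 6: P1 pit2 -> P1=[4,5,0,1,0,1](5) P2=[7,0,0,7,6,6](1)
Move 7: P1 pit5 -> P1=[4,5,0,1,0,0](6) P2=[7,0,0,7,6,6](1)
Move 8: P2 pit0 -> P1=[5,5,0,1,0,0](6) P2=[0,1,1,8,7,7](2)

Answer: 6 2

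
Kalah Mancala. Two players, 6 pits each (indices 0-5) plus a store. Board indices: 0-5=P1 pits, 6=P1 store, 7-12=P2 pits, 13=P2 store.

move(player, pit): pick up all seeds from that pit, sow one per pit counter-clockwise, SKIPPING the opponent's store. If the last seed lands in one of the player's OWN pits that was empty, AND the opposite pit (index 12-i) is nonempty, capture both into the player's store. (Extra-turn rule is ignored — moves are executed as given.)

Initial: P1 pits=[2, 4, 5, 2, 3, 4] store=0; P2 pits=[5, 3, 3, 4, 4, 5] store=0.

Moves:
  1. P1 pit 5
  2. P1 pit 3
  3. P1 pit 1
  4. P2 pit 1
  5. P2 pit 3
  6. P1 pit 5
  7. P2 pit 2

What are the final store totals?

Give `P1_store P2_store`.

Answer: 9 2

Derivation:
Move 1: P1 pit5 -> P1=[2,4,5,2,3,0](1) P2=[6,4,4,4,4,5](0)
Move 2: P1 pit3 -> P1=[2,4,5,0,4,0](8) P2=[0,4,4,4,4,5](0)
Move 3: P1 pit1 -> P1=[2,0,6,1,5,1](8) P2=[0,4,4,4,4,5](0)
Move 4: P2 pit1 -> P1=[2,0,6,1,5,1](8) P2=[0,0,5,5,5,6](0)
Move 5: P2 pit3 -> P1=[3,1,6,1,5,1](8) P2=[0,0,5,0,6,7](1)
Move 6: P1 pit5 -> P1=[3,1,6,1,5,0](9) P2=[0,0,5,0,6,7](1)
Move 7: P2 pit2 -> P1=[4,1,6,1,5,0](9) P2=[0,0,0,1,7,8](2)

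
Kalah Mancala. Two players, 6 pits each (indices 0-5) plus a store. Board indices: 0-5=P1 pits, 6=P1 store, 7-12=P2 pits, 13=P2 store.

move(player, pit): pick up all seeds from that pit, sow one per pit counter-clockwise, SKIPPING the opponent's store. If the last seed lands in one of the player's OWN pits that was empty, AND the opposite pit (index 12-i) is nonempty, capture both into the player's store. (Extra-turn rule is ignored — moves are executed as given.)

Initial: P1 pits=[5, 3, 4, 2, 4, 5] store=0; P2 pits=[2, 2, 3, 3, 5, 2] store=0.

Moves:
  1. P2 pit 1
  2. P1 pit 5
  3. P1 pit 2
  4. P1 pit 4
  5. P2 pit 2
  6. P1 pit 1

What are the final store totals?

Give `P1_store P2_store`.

Answer: 3 1

Derivation:
Move 1: P2 pit1 -> P1=[5,3,4,2,4,5](0) P2=[2,0,4,4,5,2](0)
Move 2: P1 pit5 -> P1=[5,3,4,2,4,0](1) P2=[3,1,5,5,5,2](0)
Move 3: P1 pit2 -> P1=[5,3,0,3,5,1](2) P2=[3,1,5,5,5,2](0)
Move 4: P1 pit4 -> P1=[5,3,0,3,0,2](3) P2=[4,2,6,5,5,2](0)
Move 5: P2 pit2 -> P1=[6,4,0,3,0,2](3) P2=[4,2,0,6,6,3](1)
Move 6: P1 pit1 -> P1=[6,0,1,4,1,3](3) P2=[4,2,0,6,6,3](1)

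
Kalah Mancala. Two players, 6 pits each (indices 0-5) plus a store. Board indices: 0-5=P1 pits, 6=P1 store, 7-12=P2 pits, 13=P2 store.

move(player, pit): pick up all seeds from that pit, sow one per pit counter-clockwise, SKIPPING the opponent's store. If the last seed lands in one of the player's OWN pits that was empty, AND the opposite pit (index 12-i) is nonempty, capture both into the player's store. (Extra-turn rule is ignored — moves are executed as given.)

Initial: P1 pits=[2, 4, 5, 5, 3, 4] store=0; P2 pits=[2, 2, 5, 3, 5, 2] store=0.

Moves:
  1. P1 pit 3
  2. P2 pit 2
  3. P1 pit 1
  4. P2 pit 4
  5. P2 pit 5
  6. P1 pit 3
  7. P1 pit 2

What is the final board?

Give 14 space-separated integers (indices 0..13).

Move 1: P1 pit3 -> P1=[2,4,5,0,4,5](1) P2=[3,3,5,3,5,2](0)
Move 2: P2 pit2 -> P1=[3,4,5,0,4,5](1) P2=[3,3,0,4,6,3](1)
Move 3: P1 pit1 -> P1=[3,0,6,1,5,6](1) P2=[3,3,0,4,6,3](1)
Move 4: P2 pit4 -> P1=[4,1,7,2,5,6](1) P2=[3,3,0,4,0,4](2)
Move 5: P2 pit5 -> P1=[5,2,8,2,5,6](1) P2=[3,3,0,4,0,0](3)
Move 6: P1 pit3 -> P1=[5,2,8,0,6,7](1) P2=[3,3,0,4,0,0](3)
Move 7: P1 pit2 -> P1=[5,2,0,1,7,8](2) P2=[4,4,1,5,0,0](3)

Answer: 5 2 0 1 7 8 2 4 4 1 5 0 0 3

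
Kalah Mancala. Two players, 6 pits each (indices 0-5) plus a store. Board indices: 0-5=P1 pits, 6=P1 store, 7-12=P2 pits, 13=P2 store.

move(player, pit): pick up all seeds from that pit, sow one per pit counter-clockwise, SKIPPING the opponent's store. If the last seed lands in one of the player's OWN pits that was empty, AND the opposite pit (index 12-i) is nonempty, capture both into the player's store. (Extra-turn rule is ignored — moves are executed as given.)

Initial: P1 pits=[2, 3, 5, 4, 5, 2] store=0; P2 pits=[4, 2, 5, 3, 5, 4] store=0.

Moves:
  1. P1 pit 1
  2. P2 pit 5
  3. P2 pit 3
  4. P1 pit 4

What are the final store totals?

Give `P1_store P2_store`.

Move 1: P1 pit1 -> P1=[2,0,6,5,6,2](0) P2=[4,2,5,3,5,4](0)
Move 2: P2 pit5 -> P1=[3,1,7,5,6,2](0) P2=[4,2,5,3,5,0](1)
Move 3: P2 pit3 -> P1=[3,1,7,5,6,2](0) P2=[4,2,5,0,6,1](2)
Move 4: P1 pit4 -> P1=[3,1,7,5,0,3](1) P2=[5,3,6,1,6,1](2)

Answer: 1 2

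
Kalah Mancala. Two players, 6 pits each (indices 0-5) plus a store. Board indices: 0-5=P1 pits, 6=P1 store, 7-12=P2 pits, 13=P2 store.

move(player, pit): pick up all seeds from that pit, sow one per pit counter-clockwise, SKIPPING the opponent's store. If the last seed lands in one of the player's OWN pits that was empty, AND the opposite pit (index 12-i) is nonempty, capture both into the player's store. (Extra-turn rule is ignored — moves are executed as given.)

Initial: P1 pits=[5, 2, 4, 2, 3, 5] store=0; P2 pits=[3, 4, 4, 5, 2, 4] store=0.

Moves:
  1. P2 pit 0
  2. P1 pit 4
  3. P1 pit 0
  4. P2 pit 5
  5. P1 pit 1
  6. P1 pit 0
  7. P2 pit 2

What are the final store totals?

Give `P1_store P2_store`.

Move 1: P2 pit0 -> P1=[5,2,4,2,3,5](0) P2=[0,5,5,6,2,4](0)
Move 2: P1 pit4 -> P1=[5,2,4,2,0,6](1) P2=[1,5,5,6,2,4](0)
Move 3: P1 pit0 -> P1=[0,3,5,3,1,7](1) P2=[1,5,5,6,2,4](0)
Move 4: P2 pit5 -> P1=[1,4,6,3,1,7](1) P2=[1,5,5,6,2,0](1)
Move 5: P1 pit1 -> P1=[1,0,7,4,2,8](1) P2=[1,5,5,6,2,0](1)
Move 6: P1 pit0 -> P1=[0,0,7,4,2,8](4) P2=[1,5,5,6,0,0](1)
Move 7: P2 pit2 -> P1=[1,0,7,4,2,8](4) P2=[1,5,0,7,1,1](2)

Answer: 4 2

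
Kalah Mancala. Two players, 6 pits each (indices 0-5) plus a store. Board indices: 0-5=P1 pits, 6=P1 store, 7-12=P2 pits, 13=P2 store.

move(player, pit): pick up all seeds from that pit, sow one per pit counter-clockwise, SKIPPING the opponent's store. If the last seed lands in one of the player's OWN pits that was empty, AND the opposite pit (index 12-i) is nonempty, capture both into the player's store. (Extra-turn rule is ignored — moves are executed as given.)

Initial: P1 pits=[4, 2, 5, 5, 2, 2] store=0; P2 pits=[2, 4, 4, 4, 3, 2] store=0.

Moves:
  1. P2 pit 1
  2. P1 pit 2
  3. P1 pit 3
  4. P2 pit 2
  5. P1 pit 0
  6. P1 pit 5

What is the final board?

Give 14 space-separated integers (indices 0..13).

Answer: 0 4 1 1 5 0 3 5 2 1 7 5 4 1

Derivation:
Move 1: P2 pit1 -> P1=[4,2,5,5,2,2](0) P2=[2,0,5,5,4,3](0)
Move 2: P1 pit2 -> P1=[4,2,0,6,3,3](1) P2=[3,0,5,5,4,3](0)
Move 3: P1 pit3 -> P1=[4,2,0,0,4,4](2) P2=[4,1,6,5,4,3](0)
Move 4: P2 pit2 -> P1=[5,3,0,0,4,4](2) P2=[4,1,0,6,5,4](1)
Move 5: P1 pit0 -> P1=[0,4,1,1,5,5](2) P2=[4,1,0,6,5,4](1)
Move 6: P1 pit5 -> P1=[0,4,1,1,5,0](3) P2=[5,2,1,7,5,4](1)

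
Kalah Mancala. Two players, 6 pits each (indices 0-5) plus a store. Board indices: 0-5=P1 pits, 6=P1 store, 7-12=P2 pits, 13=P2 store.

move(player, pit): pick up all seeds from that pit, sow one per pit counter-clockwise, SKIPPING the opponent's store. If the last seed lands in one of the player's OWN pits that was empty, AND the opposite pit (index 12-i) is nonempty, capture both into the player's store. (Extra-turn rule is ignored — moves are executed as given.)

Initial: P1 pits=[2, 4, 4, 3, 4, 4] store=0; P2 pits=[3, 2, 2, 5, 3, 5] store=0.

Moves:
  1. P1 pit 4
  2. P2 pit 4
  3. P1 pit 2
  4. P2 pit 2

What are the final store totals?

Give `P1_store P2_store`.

Move 1: P1 pit4 -> P1=[2,4,4,3,0,5](1) P2=[4,3,2,5,3,5](0)
Move 2: P2 pit4 -> P1=[3,4,4,3,0,5](1) P2=[4,3,2,5,0,6](1)
Move 3: P1 pit2 -> P1=[3,4,0,4,1,6](2) P2=[4,3,2,5,0,6](1)
Move 4: P2 pit2 -> P1=[3,0,0,4,1,6](2) P2=[4,3,0,6,0,6](6)

Answer: 2 6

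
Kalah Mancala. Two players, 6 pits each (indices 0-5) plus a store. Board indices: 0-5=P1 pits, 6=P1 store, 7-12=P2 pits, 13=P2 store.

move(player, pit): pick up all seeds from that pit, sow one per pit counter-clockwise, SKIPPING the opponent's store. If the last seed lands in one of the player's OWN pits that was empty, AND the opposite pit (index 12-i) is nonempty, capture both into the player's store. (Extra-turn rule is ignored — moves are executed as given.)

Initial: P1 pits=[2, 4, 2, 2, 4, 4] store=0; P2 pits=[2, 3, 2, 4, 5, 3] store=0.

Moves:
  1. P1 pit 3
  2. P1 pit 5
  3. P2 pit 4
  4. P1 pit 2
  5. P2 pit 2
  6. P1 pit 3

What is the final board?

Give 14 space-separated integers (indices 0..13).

Answer: 3 5 0 0 7 0 5 0 4 0 6 1 5 1

Derivation:
Move 1: P1 pit3 -> P1=[2,4,2,0,5,5](0) P2=[2,3,2,4,5,3](0)
Move 2: P1 pit5 -> P1=[2,4,2,0,5,0](1) P2=[3,4,3,5,5,3](0)
Move 3: P2 pit4 -> P1=[3,5,3,0,5,0](1) P2=[3,4,3,5,0,4](1)
Move 4: P1 pit2 -> P1=[3,5,0,1,6,0](5) P2=[0,4,3,5,0,4](1)
Move 5: P2 pit2 -> P1=[3,5,0,1,6,0](5) P2=[0,4,0,6,1,5](1)
Move 6: P1 pit3 -> P1=[3,5,0,0,7,0](5) P2=[0,4,0,6,1,5](1)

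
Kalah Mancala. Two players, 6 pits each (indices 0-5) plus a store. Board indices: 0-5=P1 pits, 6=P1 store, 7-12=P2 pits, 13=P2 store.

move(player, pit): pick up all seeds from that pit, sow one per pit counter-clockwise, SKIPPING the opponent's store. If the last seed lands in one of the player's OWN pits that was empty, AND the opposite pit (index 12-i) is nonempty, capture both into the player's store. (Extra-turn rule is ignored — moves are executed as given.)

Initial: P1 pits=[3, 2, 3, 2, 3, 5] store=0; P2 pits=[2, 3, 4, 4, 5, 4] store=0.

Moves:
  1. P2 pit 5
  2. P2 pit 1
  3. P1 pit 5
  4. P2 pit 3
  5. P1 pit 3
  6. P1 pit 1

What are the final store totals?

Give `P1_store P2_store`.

Move 1: P2 pit5 -> P1=[4,3,4,2,3,5](0) P2=[2,3,4,4,5,0](1)
Move 2: P2 pit1 -> P1=[4,3,4,2,3,5](0) P2=[2,0,5,5,6,0](1)
Move 3: P1 pit5 -> P1=[4,3,4,2,3,0](1) P2=[3,1,6,6,6,0](1)
Move 4: P2 pit3 -> P1=[5,4,5,2,3,0](1) P2=[3,1,6,0,7,1](2)
Move 5: P1 pit3 -> P1=[5,4,5,0,4,0](5) P2=[0,1,6,0,7,1](2)
Move 6: P1 pit1 -> P1=[5,0,6,1,5,1](5) P2=[0,1,6,0,7,1](2)

Answer: 5 2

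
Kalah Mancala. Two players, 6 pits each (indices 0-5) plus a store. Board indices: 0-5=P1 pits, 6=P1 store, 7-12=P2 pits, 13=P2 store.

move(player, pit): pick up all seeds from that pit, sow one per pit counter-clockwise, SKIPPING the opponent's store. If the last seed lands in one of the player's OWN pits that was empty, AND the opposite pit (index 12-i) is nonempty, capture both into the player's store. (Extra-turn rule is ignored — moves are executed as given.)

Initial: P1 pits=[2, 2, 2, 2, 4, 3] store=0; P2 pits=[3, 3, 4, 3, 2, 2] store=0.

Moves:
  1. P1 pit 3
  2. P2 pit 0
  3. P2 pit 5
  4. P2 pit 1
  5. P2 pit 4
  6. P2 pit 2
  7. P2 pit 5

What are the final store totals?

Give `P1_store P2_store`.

Answer: 0 8

Derivation:
Move 1: P1 pit3 -> P1=[2,2,2,0,5,4](0) P2=[3,3,4,3,2,2](0)
Move 2: P2 pit0 -> P1=[2,2,2,0,5,4](0) P2=[0,4,5,4,2,2](0)
Move 3: P2 pit5 -> P1=[3,2,2,0,5,4](0) P2=[0,4,5,4,2,0](1)
Move 4: P2 pit1 -> P1=[0,2,2,0,5,4](0) P2=[0,0,6,5,3,0](5)
Move 5: P2 pit4 -> P1=[1,2,2,0,5,4](0) P2=[0,0,6,5,0,1](6)
Move 6: P2 pit2 -> P1=[2,3,2,0,5,4](0) P2=[0,0,0,6,1,2](7)
Move 7: P2 pit5 -> P1=[3,3,2,0,5,4](0) P2=[0,0,0,6,1,0](8)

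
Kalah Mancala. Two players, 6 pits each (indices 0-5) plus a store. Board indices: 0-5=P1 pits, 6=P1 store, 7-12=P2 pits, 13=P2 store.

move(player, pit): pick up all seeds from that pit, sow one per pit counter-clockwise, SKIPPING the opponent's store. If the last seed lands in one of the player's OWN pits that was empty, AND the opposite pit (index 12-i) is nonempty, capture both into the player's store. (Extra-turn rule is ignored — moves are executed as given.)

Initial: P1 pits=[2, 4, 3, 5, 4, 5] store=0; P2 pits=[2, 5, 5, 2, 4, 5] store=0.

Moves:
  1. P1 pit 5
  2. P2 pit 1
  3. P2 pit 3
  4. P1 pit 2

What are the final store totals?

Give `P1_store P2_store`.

Answer: 5 2

Derivation:
Move 1: P1 pit5 -> P1=[2,4,3,5,4,0](1) P2=[3,6,6,3,4,5](0)
Move 2: P2 pit1 -> P1=[3,4,3,5,4,0](1) P2=[3,0,7,4,5,6](1)
Move 3: P2 pit3 -> P1=[4,4,3,5,4,0](1) P2=[3,0,7,0,6,7](2)
Move 4: P1 pit2 -> P1=[4,4,0,6,5,0](5) P2=[0,0,7,0,6,7](2)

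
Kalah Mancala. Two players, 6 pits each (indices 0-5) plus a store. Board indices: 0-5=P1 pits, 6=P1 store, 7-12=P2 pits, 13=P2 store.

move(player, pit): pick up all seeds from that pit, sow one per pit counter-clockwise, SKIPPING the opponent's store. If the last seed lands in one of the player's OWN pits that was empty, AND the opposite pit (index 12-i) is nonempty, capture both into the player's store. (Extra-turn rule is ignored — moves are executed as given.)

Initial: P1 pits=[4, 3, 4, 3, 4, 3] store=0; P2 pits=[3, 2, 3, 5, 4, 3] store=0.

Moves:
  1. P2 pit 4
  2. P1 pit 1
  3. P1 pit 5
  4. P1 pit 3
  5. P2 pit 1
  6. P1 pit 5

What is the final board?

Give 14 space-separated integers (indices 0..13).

Move 1: P2 pit4 -> P1=[5,4,4,3,4,3](0) P2=[3,2,3,5,0,4](1)
Move 2: P1 pit1 -> P1=[5,0,5,4,5,4](0) P2=[3,2,3,5,0,4](1)
Move 3: P1 pit5 -> P1=[5,0,5,4,5,0](1) P2=[4,3,4,5,0,4](1)
Move 4: P1 pit3 -> P1=[5,0,5,0,6,1](2) P2=[5,3,4,5,0,4](1)
Move 5: P2 pit1 -> P1=[5,0,5,0,6,1](2) P2=[5,0,5,6,1,4](1)
Move 6: P1 pit5 -> P1=[5,0,5,0,6,0](3) P2=[5,0,5,6,1,4](1)

Answer: 5 0 5 0 6 0 3 5 0 5 6 1 4 1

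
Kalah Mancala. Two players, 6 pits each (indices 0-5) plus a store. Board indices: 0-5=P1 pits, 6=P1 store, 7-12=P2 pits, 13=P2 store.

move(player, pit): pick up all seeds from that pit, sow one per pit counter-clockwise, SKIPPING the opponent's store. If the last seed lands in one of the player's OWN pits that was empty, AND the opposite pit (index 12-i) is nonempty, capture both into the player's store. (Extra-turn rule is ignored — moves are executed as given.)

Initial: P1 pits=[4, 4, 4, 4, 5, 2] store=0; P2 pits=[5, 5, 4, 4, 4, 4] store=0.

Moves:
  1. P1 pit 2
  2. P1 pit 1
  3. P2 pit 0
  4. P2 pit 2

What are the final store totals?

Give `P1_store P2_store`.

Move 1: P1 pit2 -> P1=[4,4,0,5,6,3](1) P2=[5,5,4,4,4,4](0)
Move 2: P1 pit1 -> P1=[4,0,1,6,7,4](1) P2=[5,5,4,4,4,4](0)
Move 3: P2 pit0 -> P1=[4,0,1,6,7,4](1) P2=[0,6,5,5,5,5](0)
Move 4: P2 pit2 -> P1=[5,0,1,6,7,4](1) P2=[0,6,0,6,6,6](1)

Answer: 1 1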